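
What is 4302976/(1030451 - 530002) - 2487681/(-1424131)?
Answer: 7372958982625/712704934819 ≈ 10.345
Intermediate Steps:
4302976/(1030451 - 530002) - 2487681/(-1424131) = 4302976/500449 - 2487681*(-1/1424131) = 4302976*(1/500449) + 2487681/1424131 = 4302976/500449 + 2487681/1424131 = 7372958982625/712704934819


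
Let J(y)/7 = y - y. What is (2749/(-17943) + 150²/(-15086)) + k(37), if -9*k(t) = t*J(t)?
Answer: -222594457/135344049 ≈ -1.6447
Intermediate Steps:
J(y) = 0 (J(y) = 7*(y - y) = 7*0 = 0)
k(t) = 0 (k(t) = -t*0/9 = -⅑*0 = 0)
(2749/(-17943) + 150²/(-15086)) + k(37) = (2749/(-17943) + 150²/(-15086)) + 0 = (2749*(-1/17943) + 22500*(-1/15086)) + 0 = (-2749/17943 - 11250/7543) + 0 = -222594457/135344049 + 0 = -222594457/135344049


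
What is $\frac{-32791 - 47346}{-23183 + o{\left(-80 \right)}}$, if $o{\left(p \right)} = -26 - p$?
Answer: $\frac{80137}{23129} \approx 3.4648$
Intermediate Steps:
$\frac{-32791 - 47346}{-23183 + o{\left(-80 \right)}} = \frac{-32791 - 47346}{-23183 - -54} = - \frac{80137}{-23183 + \left(-26 + 80\right)} = - \frac{80137}{-23183 + 54} = - \frac{80137}{-23129} = \left(-80137\right) \left(- \frac{1}{23129}\right) = \frac{80137}{23129}$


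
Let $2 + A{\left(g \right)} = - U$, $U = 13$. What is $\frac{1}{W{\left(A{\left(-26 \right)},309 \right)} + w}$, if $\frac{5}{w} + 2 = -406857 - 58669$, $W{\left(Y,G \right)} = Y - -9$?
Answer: $- \frac{465528}{2793173} \approx -0.16667$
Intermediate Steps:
$A{\left(g \right)} = -15$ ($A{\left(g \right)} = -2 - 13 = -15$)
$W{\left(Y,G \right)} = 9 + Y$ ($W{\left(Y,G \right)} = Y + 9 = 9 + Y$)
$w = - \frac{5}{465528}$ ($w = \frac{5}{-2 - 465526} = \frac{5}{-465528} = 5 \left(- \frac{1}{465528}\right) = - \frac{5}{465528} \approx -1.074 \cdot 10^{-5}$)
$\frac{1}{W{\left(A{\left(-26 \right)},309 \right)} + w} = \frac{1}{\left(9 - 15\right) - \frac{5}{465528}} = \frac{1}{-6 - \frac{5}{465528}} = \frac{1}{- \frac{2793173}{465528}} = - \frac{465528}{2793173}$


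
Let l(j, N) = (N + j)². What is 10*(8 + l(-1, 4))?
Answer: 170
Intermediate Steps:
10*(8 + l(-1, 4)) = 10*(8 + (4 - 1)²) = 10*(8 + 3²) = 10*(8 + 9) = 10*17 = 170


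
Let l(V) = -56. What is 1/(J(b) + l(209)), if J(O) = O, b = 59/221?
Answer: -221/12317 ≈ -0.017943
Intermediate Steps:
b = 59/221 (b = 59*(1/221) = 59/221 ≈ 0.26697)
1/(J(b) + l(209)) = 1/(59/221 - 56) = 1/(-12317/221) = -221/12317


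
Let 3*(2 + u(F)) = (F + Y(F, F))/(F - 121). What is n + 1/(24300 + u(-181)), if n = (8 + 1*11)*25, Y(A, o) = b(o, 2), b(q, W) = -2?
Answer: 3485577377/7338057 ≈ 475.00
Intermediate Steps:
Y(A, o) = -2
u(F) = -2 + (-2 + F)/(3*(-121 + F)) (u(F) = -2 + ((F - 2)/(F - 121))/3 = -2 + ((-2 + F)/(-121 + F))/3 = -2 + (-2 + F)/(3*(-121 + F)))
n = 475 (n = (8 + 11)*25 = 19*25 = 475)
n + 1/(24300 + u(-181)) = 475 + 1/(24300 + (724 - 5*(-181))/(3*(-121 - 181))) = 475 + 1/(24300 + (⅓)*(724 + 905)/(-302)) = 475 + 1/(24300 + (⅓)*(-1/302)*1629) = 475 + 1/(24300 - 543/302) = 475 + 1/(7338057/302) = 475 + 302/7338057 = 3485577377/7338057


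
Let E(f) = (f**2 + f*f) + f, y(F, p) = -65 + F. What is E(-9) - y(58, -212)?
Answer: 160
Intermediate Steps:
E(f) = f + 2*f**2 (E(f) = (f**2 + f**2) + f = 2*f**2 + f = f + 2*f**2)
E(-9) - y(58, -212) = -9*(1 + 2*(-9)) - (-65 + 58) = -9*(1 - 18) - 1*(-7) = -9*(-17) + 7 = 153 + 7 = 160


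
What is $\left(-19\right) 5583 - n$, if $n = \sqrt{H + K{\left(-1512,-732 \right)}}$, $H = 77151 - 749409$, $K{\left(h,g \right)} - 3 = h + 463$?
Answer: $-106077 - 2 i \sqrt{168326} \approx -1.0608 \cdot 10^{5} - 820.55 i$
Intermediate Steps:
$K{\left(h,g \right)} = 466 + h$ ($K{\left(h,g \right)} = 3 + \left(h + 463\right) = 3 + \left(463 + h\right) = 466 + h$)
$H = -672258$ ($H = 77151 - 749409 = -672258$)
$n = 2 i \sqrt{168326}$ ($n = \sqrt{-672258 + \left(466 - 1512\right)} = \sqrt{-672258 - 1046} = \sqrt{-673304} = 2 i \sqrt{168326} \approx 820.55 i$)
$\left(-19\right) 5583 - n = \left(-19\right) 5583 - 2 i \sqrt{168326} = -106077 - 2 i \sqrt{168326}$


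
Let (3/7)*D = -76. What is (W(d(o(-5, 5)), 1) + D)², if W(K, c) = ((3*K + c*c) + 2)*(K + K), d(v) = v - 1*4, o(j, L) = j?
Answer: 583696/9 ≈ 64855.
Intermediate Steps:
D = -532/3 (D = (7/3)*(-76) = -532/3 ≈ -177.33)
d(v) = -4 + v (d(v) = v - 4 = -4 + v)
W(K, c) = 2*K*(2 + c² + 3*K) (W(K, c) = ((3*K + c²) + 2)*(2*K) = ((c² + 3*K) + 2)*(2*K) = (2 + c² + 3*K)*(2*K) = 2*K*(2 + c² + 3*K))
(W(d(o(-5, 5)), 1) + D)² = (2*(-4 - 5)*(2 + 1² + 3*(-4 - 5)) - 532/3)² = (2*(-9)*(2 + 1 + 3*(-9)) - 532/3)² = (2*(-9)*(2 + 1 - 27) - 532/3)² = (2*(-9)*(-24) - 532/3)² = (432 - 532/3)² = (764/3)² = 583696/9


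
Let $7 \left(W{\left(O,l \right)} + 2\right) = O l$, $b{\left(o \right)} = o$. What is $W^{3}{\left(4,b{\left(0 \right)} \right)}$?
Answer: $-8$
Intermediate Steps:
$W{\left(O,l \right)} = -2 + \frac{O l}{7}$
$W^{3}{\left(4,b{\left(0 \right)} \right)} = \left(-2 + \frac{1}{7} \cdot 4 \cdot 0\right)^{3} = \left(-2 + 0\right)^{3} = \left(-2\right)^{3} = -8$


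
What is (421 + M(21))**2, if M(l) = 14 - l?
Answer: 171396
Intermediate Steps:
(421 + M(21))**2 = (421 + (14 - 1*21))**2 = (421 + (14 - 21))**2 = (421 - 7)**2 = 414**2 = 171396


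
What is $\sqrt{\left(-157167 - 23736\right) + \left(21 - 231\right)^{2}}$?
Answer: $i \sqrt{136803} \approx 369.87 i$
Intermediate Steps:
$\sqrt{\left(-157167 - 23736\right) + \left(21 - 231\right)^{2}} = \sqrt{-180903 + \left(-210\right)^{2}} = \sqrt{-180903 + 44100} = \sqrt{-136803} = i \sqrt{136803}$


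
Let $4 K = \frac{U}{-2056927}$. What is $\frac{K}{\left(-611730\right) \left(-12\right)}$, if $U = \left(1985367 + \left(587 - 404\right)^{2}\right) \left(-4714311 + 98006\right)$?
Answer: $\frac{11094827437}{71901940212} \approx 0.1543$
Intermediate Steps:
$U = -9319655047080$ ($U = \left(1985367 + 183^{2}\right) \left(-4616305\right) = \left(1985367 + 33489\right) \left(-4616305\right) = 2018856 \left(-4616305\right) = -9319655047080$)
$K = \frac{2329913761770}{2056927}$ ($K = \frac{\left(-9319655047080\right) \frac{1}{-2056927}}{4} = \frac{\left(-9319655047080\right) \left(- \frac{1}{2056927}\right)}{4} = \frac{1}{4} \cdot \frac{9319655047080}{2056927} = \frac{2329913761770}{2056927} \approx 1.1327 \cdot 10^{6}$)
$\frac{K}{\left(-611730\right) \left(-12\right)} = \frac{2329913761770}{2056927 \left(\left(-611730\right) \left(-12\right)\right)} = \frac{2329913761770}{2056927 \cdot 7340760} = \frac{2329913761770}{2056927} \cdot \frac{1}{7340760} = \frac{11094827437}{71901940212}$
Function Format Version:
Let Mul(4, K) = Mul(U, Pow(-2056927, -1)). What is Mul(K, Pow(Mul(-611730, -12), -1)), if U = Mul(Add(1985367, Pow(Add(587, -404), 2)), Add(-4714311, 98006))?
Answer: Rational(11094827437, 71901940212) ≈ 0.15430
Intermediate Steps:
U = -9319655047080 (U = Mul(Add(1985367, Pow(183, 2)), -4616305) = Mul(Add(1985367, 33489), -4616305) = Mul(2018856, -4616305) = -9319655047080)
K = Rational(2329913761770, 2056927) (K = Mul(Rational(1, 4), Mul(-9319655047080, Pow(-2056927, -1))) = Mul(Rational(1, 4), Mul(-9319655047080, Rational(-1, 2056927))) = Mul(Rational(1, 4), Rational(9319655047080, 2056927)) = Rational(2329913761770, 2056927) ≈ 1.1327e+6)
Mul(K, Pow(Mul(-611730, -12), -1)) = Mul(Rational(2329913761770, 2056927), Pow(Mul(-611730, -12), -1)) = Mul(Rational(2329913761770, 2056927), Pow(7340760, -1)) = Mul(Rational(2329913761770, 2056927), Rational(1, 7340760)) = Rational(11094827437, 71901940212)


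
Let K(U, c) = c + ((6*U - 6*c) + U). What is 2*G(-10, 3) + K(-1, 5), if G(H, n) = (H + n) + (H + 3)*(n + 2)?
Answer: -116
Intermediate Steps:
K(U, c) = -5*c + 7*U (K(U, c) = c + ((-6*c + 6*U) + U) = c + (-6*c + 7*U) = -5*c + 7*U)
G(H, n) = H + n + (2 + n)*(3 + H) (G(H, n) = (H + n) + (3 + H)*(2 + n) = (H + n) + (2 + n)*(3 + H) = H + n + (2 + n)*(3 + H))
2*G(-10, 3) + K(-1, 5) = 2*(6 + 3*(-10) + 4*3 - 10*3) + (-5*5 + 7*(-1)) = 2*(6 - 30 + 12 - 30) + (-25 - 7) = 2*(-42) - 32 = -84 - 32 = -116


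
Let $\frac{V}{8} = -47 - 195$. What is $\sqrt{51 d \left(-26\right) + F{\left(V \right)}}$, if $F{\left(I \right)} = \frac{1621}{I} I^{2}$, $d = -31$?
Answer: $5 i \sqrt{123886} \approx 1759.9 i$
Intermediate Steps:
$V = -1936$ ($V = 8 \left(-47 - 195\right) = 8 \left(-242\right) = -1936$)
$F{\left(I \right)} = 1621 I$
$\sqrt{51 d \left(-26\right) + F{\left(V \right)}} = \sqrt{51 \left(-31\right) \left(-26\right) + 1621 \left(-1936\right)} = \sqrt{\left(-1581\right) \left(-26\right) - 3138256} = \sqrt{41106 - 3138256} = \sqrt{-3097150} = 5 i \sqrt{123886}$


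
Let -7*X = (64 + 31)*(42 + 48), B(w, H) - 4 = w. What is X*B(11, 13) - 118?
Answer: -129076/7 ≈ -18439.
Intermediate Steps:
B(w, H) = 4 + w
X = -8550/7 (X = -(64 + 31)*(42 + 48)/7 = -95*90/7 = -1/7*8550 = -8550/7 ≈ -1221.4)
X*B(11, 13) - 118 = -8550*(4 + 11)/7 - 118 = -8550/7*15 - 118 = -128250/7 - 118 = -129076/7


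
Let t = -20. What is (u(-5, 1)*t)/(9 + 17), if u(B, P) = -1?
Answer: 10/13 ≈ 0.76923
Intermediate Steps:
(u(-5, 1)*t)/(9 + 17) = (-1*(-20))/(9 + 17) = 20/26 = 20*(1/26) = 10/13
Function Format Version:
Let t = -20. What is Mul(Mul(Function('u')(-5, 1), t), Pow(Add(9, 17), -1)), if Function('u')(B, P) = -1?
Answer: Rational(10, 13) ≈ 0.76923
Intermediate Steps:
Mul(Mul(Function('u')(-5, 1), t), Pow(Add(9, 17), -1)) = Mul(Mul(-1, -20), Pow(Add(9, 17), -1)) = Mul(20, Pow(26, -1)) = Mul(20, Rational(1, 26)) = Rational(10, 13)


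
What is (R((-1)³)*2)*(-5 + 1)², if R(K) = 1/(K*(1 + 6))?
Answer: -32/7 ≈ -4.5714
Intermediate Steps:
R(K) = 1/(7*K) (R(K) = 1/(K*7) = 1/(7*K))
(R((-1)³)*2)*(-5 + 1)² = ((1/(7*((-1)³)))*2)*(-5 + 1)² = (((⅐)/(-1))*2)*(-4)² = (((⅐)*(-1))*2)*16 = -⅐*2*16 = -2/7*16 = -32/7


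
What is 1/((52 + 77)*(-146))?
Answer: -1/18834 ≈ -5.3095e-5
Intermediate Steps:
1/((52 + 77)*(-146)) = 1/(129*(-146)) = 1/(-18834) = -1/18834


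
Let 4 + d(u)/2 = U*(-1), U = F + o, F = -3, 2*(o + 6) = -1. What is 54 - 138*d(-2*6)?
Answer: -1464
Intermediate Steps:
o = -13/2 (o = -6 + (½)*(-1) = -6 - ½ = -13/2 ≈ -6.5000)
U = -19/2 (U = -3 - 13/2 = -19/2 ≈ -9.5000)
d(u) = 11 (d(u) = -8 + 2*(-19/2*(-1)) = -8 + 2*(19/2) = -8 + 19 = 11)
54 - 138*d(-2*6) = 54 - 138*11 = 54 - 1518 = -1464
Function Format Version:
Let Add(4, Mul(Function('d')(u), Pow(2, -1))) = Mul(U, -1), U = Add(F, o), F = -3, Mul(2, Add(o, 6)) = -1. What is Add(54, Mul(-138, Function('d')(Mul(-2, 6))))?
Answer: -1464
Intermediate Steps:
o = Rational(-13, 2) (o = Add(-6, Mul(Rational(1, 2), -1)) = Add(-6, Rational(-1, 2)) = Rational(-13, 2) ≈ -6.5000)
U = Rational(-19, 2) (U = Add(-3, Rational(-13, 2)) = Rational(-19, 2) ≈ -9.5000)
Function('d')(u) = 11 (Function('d')(u) = Add(-8, Mul(2, Mul(Rational(-19, 2), -1))) = Add(-8, Mul(2, Rational(19, 2))) = Add(-8, 19) = 11)
Add(54, Mul(-138, Function('d')(Mul(-2, 6)))) = Add(54, Mul(-138, 11)) = Add(54, -1518) = -1464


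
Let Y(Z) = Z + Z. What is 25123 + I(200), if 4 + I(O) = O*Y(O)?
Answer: 105119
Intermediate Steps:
Y(Z) = 2*Z
I(O) = -4 + 2*O² (I(O) = -4 + O*(2*O) = -4 + 2*O²)
25123 + I(200) = 25123 + (-4 + 2*200²) = 25123 + (-4 + 2*40000) = 25123 + (-4 + 80000) = 25123 + 79996 = 105119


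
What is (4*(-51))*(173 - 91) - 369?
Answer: -17097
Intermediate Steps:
(4*(-51))*(173 - 91) - 369 = -204*82 - 369 = -16728 - 369 = -17097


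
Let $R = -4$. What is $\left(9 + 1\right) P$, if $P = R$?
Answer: $-40$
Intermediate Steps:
$P = -4$
$\left(9 + 1\right) P = \left(9 + 1\right) \left(-4\right) = 10 \left(-4\right) = -40$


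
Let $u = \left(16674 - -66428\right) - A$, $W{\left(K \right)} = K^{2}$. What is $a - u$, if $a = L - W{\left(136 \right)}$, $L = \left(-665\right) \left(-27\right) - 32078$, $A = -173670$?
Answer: $-289391$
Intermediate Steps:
$L = -14123$ ($L = 17955 - 32078 = -14123$)
$a = -32619$ ($a = -14123 - 136^{2} = -14123 - 18496 = -32619$)
$u = 256772$ ($u = \left(16674 - -66428\right) - -173670 = \left(16674 + 66428\right) + 173670 = 83102 + 173670 = 256772$)
$a - u = -32619 - 256772 = -289391$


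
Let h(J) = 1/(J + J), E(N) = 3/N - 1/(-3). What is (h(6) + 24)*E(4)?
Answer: 3757/144 ≈ 26.090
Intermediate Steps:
E(N) = ⅓ + 3/N (E(N) = 3/N - 1*(-⅓) = 3/N + ⅓ = ⅓ + 3/N)
h(J) = 1/(2*J)
(h(6) + 24)*E(4) = ((½)/6 + 24)*((⅓)*(9 + 4)/4) = ((½)*(⅙) + 24)*((⅓)*(¼)*13) = (1/12 + 24)*(13/12) = (289/12)*(13/12) = 3757/144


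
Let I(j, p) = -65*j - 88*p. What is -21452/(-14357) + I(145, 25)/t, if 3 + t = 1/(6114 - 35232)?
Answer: 972334355842/250831147 ≈ 3876.4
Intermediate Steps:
t = -87355/29118 (t = -3 + 1/(6114 - 35232) = -3 + 1/(-29118) = -3 - 1/29118 = -87355/29118 ≈ -3.0000)
I(j, p) = -88*p - 65*j
-21452/(-14357) + I(145, 25)/t = -21452/(-14357) + (-88*25 - 65*145)/(-87355/29118) = -21452*(-1/14357) + (-2200 - 9425)*(-29118/87355) = 21452/14357 - 11625*(-29118/87355) = 21452/14357 + 67699350/17471 = 972334355842/250831147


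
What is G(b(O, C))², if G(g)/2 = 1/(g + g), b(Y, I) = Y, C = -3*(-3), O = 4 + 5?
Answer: 1/81 ≈ 0.012346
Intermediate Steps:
O = 9
C = 9
G(g) = 1/g (G(g) = 2/(g + g) = 2/((2*g)) = 2*(1/(2*g)) = 1/g)
G(b(O, C))² = (1/9)² = (⅑)² = 1/81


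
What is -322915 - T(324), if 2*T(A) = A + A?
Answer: -323239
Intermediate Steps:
T(A) = A (T(A) = (A + A)/2 = (2*A)/2 = A)
-322915 - T(324) = -322915 - 1*324 = -322915 - 324 = -323239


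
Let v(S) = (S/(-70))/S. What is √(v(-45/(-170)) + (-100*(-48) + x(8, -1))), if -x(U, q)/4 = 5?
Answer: √23421930/70 ≈ 69.137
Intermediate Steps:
v(S) = -1/70 (v(S) = (S*(-1/70))/S = (-S/70)/S = -1/70)
x(U, q) = -20 (x(U, q) = -4*5 = -20)
√(v(-45/(-170)) + (-100*(-48) + x(8, -1))) = √(-1/70 + (-100*(-48) - 20)) = √(-1/70 + (4800 - 20)) = √(-1/70 + 4780) = √(334599/70) = √23421930/70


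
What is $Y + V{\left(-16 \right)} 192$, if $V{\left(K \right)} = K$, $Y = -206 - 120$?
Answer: $-3398$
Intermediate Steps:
$Y = -326$
$Y + V{\left(-16 \right)} 192 = -326 - 3072 = -3398$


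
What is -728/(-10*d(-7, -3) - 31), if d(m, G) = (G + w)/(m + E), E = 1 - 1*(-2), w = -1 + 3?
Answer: 1456/67 ≈ 21.731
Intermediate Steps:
w = 2
E = 3 (E = 1 + 2 = 3)
d(m, G) = (2 + G)/(3 + m) (d(m, G) = (G + 2)/(m + 3) = (2 + G)/(3 + m))
-728/(-10*d(-7, -3) - 31) = -728/(-10*(2 - 3)/(3 - 7) - 31) = -728/(-10*(-1)/(-4) - 31) = -728/(-(-5)*(-1)/2 - 31) = -728/(-10*¼ - 31) = -728/(-5/2 - 31) = -728/(-67/2) = -728*(-2/67) = 1456/67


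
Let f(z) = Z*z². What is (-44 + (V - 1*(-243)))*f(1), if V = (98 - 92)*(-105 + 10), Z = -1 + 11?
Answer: -3710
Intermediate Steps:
Z = 10
V = -570 (V = 6*(-95) = -570)
f(z) = 10*z²
(-44 + (V - 1*(-243)))*f(1) = (-44 + (-570 - 1*(-243)))*(10*1²) = (-44 + (-570 + 243))*(10*1) = (-44 - 327)*10 = -371*10 = -3710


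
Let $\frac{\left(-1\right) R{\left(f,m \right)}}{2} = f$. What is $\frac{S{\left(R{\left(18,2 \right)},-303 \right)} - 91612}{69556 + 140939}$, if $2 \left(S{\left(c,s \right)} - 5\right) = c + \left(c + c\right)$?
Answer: $- \frac{91661}{210495} \approx -0.43545$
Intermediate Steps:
$R{\left(f,m \right)} = - 2 f$
$S{\left(c,s \right)} = 5 + \frac{3 c}{2}$ ($S{\left(c,s \right)} = 5 + \frac{c + \left(c + c\right)}{2} = 5 + \frac{c + 2 c}{2} = 5 + \frac{3 c}{2}$)
$\frac{S{\left(R{\left(18,2 \right)},-303 \right)} - 91612}{69556 + 140939} = \frac{\left(5 + \frac{3 \left(\left(-2\right) 18\right)}{2}\right) - 91612}{69556 + 140939} = \frac{\left(5 + \frac{3}{2} \left(-36\right)\right) - 91612}{210495} = \left(\left(5 - 54\right) - 91612\right) \frac{1}{210495} = \left(-49 - 91612\right) \frac{1}{210495} = \left(-91661\right) \frac{1}{210495} = - \frac{91661}{210495}$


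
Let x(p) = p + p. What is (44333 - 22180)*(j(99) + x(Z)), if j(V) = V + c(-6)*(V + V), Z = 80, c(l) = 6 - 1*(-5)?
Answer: 53986861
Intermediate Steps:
c(l) = 11 (c(l) = 6 + 5 = 11)
x(p) = 2*p
j(V) = 23*V (j(V) = V + 11*(V + V) = V + 11*(2*V) = V + 22*V = 23*V)
(44333 - 22180)*(j(99) + x(Z)) = (44333 - 22180)*(23*99 + 2*80) = 22153*(2277 + 160) = 22153*2437 = 53986861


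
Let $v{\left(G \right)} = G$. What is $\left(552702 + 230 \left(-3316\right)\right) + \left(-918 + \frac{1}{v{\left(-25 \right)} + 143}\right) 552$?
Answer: $- \frac{42285850}{59} \approx -7.1671 \cdot 10^{5}$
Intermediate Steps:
$\left(552702 + 230 \left(-3316\right)\right) + \left(-918 + \frac{1}{v{\left(-25 \right)} + 143}\right) 552 = \left(552702 + 230 \left(-3316\right)\right) + \left(-918 + \frac{1}{-25 + 143}\right) 552 = \left(552702 - 762680\right) + \left(-918 + \frac{1}{118}\right) 552 = -209978 + \left(-918 + \frac{1}{118}\right) 552 = -209978 - \frac{29897148}{59} = - \frac{42285850}{59}$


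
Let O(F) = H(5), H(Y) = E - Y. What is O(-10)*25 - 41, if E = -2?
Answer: -216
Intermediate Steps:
H(Y) = -2 - Y
O(F) = -7 (O(F) = -2 - 1*5 = -2 - 5 = -7)
O(-10)*25 - 41 = -7*25 - 41 = -175 - 41 = -216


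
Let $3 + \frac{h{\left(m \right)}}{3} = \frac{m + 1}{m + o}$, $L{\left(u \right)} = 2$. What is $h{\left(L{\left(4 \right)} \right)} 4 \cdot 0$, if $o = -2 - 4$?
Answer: $0$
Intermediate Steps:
$o = -6$ ($o = -2 - 4 = -6$)
$h{\left(m \right)} = -9 + \frac{3 \left(1 + m\right)}{-6 + m}$ ($h{\left(m \right)} = -9 + 3 \frac{m + 1}{m - 6} = -9 + 3 \frac{1 + m}{-6 + m} = -9 + \frac{3 \left(1 + m\right)}{-6 + m}$)
$h{\left(L{\left(4 \right)} \right)} 4 \cdot 0 = \frac{3 \left(19 - 4\right)}{-6 + 2} \cdot 4 \cdot 0 = \frac{3 \left(19 - 4\right)}{-4} \cdot 4 \cdot 0 = 3 \left(- \frac{1}{4}\right) 15 \cdot 4 \cdot 0 = \left(- \frac{45}{4}\right) 4 \cdot 0 = \left(-45\right) 0 = 0$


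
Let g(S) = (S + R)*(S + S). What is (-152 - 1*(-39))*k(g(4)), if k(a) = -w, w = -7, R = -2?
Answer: -791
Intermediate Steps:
g(S) = 2*S*(-2 + S) (g(S) = (S - 2)*(S + S) = (-2 + S)*(2*S) = 2*S*(-2 + S))
k(a) = 7 (k(a) = -1*(-7) = 7)
(-152 - 1*(-39))*k(g(4)) = (-152 - 1*(-39))*7 = (-152 + 39)*7 = -113*7 = -791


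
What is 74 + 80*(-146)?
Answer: -11606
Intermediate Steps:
74 + 80*(-146) = 74 - 11680 = -11606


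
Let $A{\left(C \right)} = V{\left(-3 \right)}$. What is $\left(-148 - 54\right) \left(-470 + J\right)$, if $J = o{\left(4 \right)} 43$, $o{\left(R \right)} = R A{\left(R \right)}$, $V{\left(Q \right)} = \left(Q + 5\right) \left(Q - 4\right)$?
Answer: $581356$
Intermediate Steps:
$V{\left(Q \right)} = \left(-4 + Q\right) \left(5 + Q\right)$ ($V{\left(Q \right)} = \left(5 + Q\right) \left(-4 + Q\right) = \left(-4 + Q\right) \left(5 + Q\right)$)
$A{\left(C \right)} = -14$ ($A{\left(C \right)} = -20 - 3 + \left(-3\right)^{2} = -20 - 3 + 9 = -14$)
$o{\left(R \right)} = - 14 R$ ($o{\left(R \right)} = R \left(-14\right) = - 14 R$)
$J = -2408$ ($J = \left(-14\right) 4 \cdot 43 = \left(-56\right) 43 = -2408$)
$\left(-148 - 54\right) \left(-470 + J\right) = \left(-148 - 54\right) \left(-470 - 2408\right) = \left(-148 - 54\right) \left(-2878\right) = \left(-202\right) \left(-2878\right) = 581356$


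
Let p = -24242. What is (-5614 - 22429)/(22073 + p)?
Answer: 28043/2169 ≈ 12.929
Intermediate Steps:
(-5614 - 22429)/(22073 + p) = (-5614 - 22429)/(22073 - 24242) = -28043/(-2169) = -28043*(-1/2169) = 28043/2169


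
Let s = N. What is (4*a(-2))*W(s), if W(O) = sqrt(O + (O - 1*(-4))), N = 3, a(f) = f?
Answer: -8*sqrt(10) ≈ -25.298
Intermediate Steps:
s = 3
W(O) = sqrt(4 + 2*O) (W(O) = sqrt(O + (O + 4)) = sqrt(O + (4 + O)) = sqrt(4 + 2*O))
(4*a(-2))*W(s) = (4*(-2))*sqrt(4 + 2*3) = -8*sqrt(4 + 6) = -8*sqrt(10)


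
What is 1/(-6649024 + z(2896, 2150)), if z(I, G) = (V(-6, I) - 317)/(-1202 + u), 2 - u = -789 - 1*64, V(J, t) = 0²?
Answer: -347/2307211011 ≈ -1.5040e-7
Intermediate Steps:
V(J, t) = 0
u = 855 (u = 2 - (-789 - 1*64) = 2 - (-789 - 64) = 2 - 1*(-853) = 2 + 853 = 855)
z(I, G) = 317/347 (z(I, G) = (0 - 317)/(-1202 + 855) = -317/(-347) = -317*(-1/347) = 317/347)
1/(-6649024 + z(2896, 2150)) = 1/(-6649024 + 317/347) = 1/(-2307211011/347) = -347/2307211011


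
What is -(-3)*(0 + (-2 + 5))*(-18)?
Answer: -162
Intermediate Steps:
-(-3)*(0 + (-2 + 5))*(-18) = -(-3)*(0 + 3)*(-18) = -(-3)*3*(-18) = -1*(-9)*(-18) = 9*(-18) = -162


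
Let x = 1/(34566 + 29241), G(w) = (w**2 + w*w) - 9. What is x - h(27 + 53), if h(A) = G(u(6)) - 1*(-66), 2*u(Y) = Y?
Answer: -4785524/63807 ≈ -75.000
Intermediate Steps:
u(Y) = Y/2
G(w) = -9 + 2*w**2 (G(w) = (w**2 + w**2) - 9 = 2*w**2 - 9 = -9 + 2*w**2)
x = 1/63807 ≈ 1.5672e-5
h(A) = 75 (h(A) = (-9 + 2*((1/2)*6)**2) - 1*(-66) = (-9 + 2*3**2) + 66 = (-9 + 2*9) + 66 = (-9 + 18) + 66 = 9 + 66 = 75)
x - h(27 + 53) = 1/63807 - 1*75 = 1/63807 - 75 = -4785524/63807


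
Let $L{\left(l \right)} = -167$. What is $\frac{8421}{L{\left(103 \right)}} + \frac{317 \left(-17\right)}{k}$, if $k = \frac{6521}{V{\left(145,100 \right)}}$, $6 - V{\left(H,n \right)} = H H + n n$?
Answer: $\frac{27861038956}{1089007} \approx 25584.0$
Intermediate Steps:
$V{\left(H,n \right)} = 6 - H^{2} - n^{2}$ ($V{\left(H,n \right)} = 6 - \left(H H + n n\right) = 6 - \left(H^{2} + n^{2}\right) = 6 - H^{2} - n^{2}$)
$k = - \frac{6521}{31019}$ ($k = \frac{6521}{6 - 145^{2} - 100^{2}} = \frac{6521}{6 - 21025 - 10000} = \frac{6521}{-31019} = 6521 \left(- \frac{1}{31019}\right) = - \frac{6521}{31019} \approx -0.21023$)
$\frac{8421}{L{\left(103 \right)}} + \frac{317 \left(-17\right)}{k} = \frac{8421}{-167} + \frac{317 \left(-17\right)}{- \frac{6521}{31019}} = 8421 \left(- \frac{1}{167}\right) - - \frac{167161391}{6521} = - \frac{8421}{167} + \frac{167161391}{6521} = \frac{27861038956}{1089007}$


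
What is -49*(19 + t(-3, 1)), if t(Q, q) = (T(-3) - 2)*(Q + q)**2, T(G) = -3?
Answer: 49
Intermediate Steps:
t(Q, q) = -5*(Q + q)**2 (t(Q, q) = (-3 - 2)*(Q + q)**2 = -5*(Q + q)**2)
-49*(19 + t(-3, 1)) = -49*(19 - 5*(-3 + 1)**2) = -49*(19 - 5*(-2)**2) = -49*(19 - 5*4) = -49*(19 - 20) = -49*(-1) = 49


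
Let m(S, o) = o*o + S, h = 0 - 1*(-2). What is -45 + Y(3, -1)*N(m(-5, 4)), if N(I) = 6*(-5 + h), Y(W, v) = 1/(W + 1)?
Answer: -99/2 ≈ -49.500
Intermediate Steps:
Y(W, v) = 1/(1 + W)
h = 2 (h = 0 + 2 = 2)
m(S, o) = S + o² (m(S, o) = o² + S = S + o²)
N(I) = -18 (N(I) = 6*(-5 + 2) = 6*(-3) = -18)
-45 + Y(3, -1)*N(m(-5, 4)) = -45 - 18/(1 + 3) = -45 - 18/4 = -45 + (¼)*(-18) = -45 - 9/2 = -99/2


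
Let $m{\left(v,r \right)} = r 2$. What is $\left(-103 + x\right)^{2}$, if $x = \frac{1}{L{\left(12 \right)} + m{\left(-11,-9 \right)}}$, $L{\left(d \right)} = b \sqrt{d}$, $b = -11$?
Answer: $\frac{281136271}{26508} + \frac{212971 \sqrt{3}}{53016} \approx 10613.0$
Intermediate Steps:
$m{\left(v,r \right)} = 2 r$
$L{\left(d \right)} = - 11 \sqrt{d}$
$x = \frac{1}{-18 - 22 \sqrt{3}}$ ($x = \frac{1}{- 11 \sqrt{12} + 2 \left(-9\right)} = \frac{1}{- 11 \cdot 2 \sqrt{3} - 18} = \frac{1}{- 22 \sqrt{3} - 18} = \frac{1}{-18 - 22 \sqrt{3}} \approx -0.017824$)
$\left(-103 + x\right)^{2} = \left(-103 + \left(\frac{3}{188} - \frac{11 \sqrt{3}}{564}\right)\right)^{2} = \left(- \frac{19361}{188} - \frac{11 \sqrt{3}}{564}\right)^{2}$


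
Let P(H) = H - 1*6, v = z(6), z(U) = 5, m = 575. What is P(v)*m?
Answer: -575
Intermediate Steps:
v = 5
P(H) = -6 + H (P(H) = H - 6 = -6 + H)
P(v)*m = (-6 + 5)*575 = -1*575 = -575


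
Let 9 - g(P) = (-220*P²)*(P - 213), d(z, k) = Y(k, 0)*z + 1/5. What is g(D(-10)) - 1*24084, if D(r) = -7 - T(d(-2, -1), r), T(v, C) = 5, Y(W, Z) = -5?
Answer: -7152075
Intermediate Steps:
d(z, k) = ⅕ - 5*z (d(z, k) = -5*z + 1/5 = -5*z + 1*(⅕) = -5*z + ⅕ = ⅕ - 5*z)
D(r) = -12 (D(r) = -7 - 1*5 = -7 - 5 = -12)
g(P) = 9 + 220*P²*(-213 + P) (g(P) = 9 - (-220*P²)*(P - 213) = 9 - (-220*P²)*(-213 + P) = 9 - (-220)*P²*(-213 + P) = 9 + 220*P²*(-213 + P))
g(D(-10)) - 1*24084 = (9 - 46860*(-12)² + 220*(-12)³) - 1*24084 = (9 - 46860*144 + 220*(-1728)) - 24084 = (9 - 6747840 - 380160) - 24084 = -7127991 - 24084 = -7152075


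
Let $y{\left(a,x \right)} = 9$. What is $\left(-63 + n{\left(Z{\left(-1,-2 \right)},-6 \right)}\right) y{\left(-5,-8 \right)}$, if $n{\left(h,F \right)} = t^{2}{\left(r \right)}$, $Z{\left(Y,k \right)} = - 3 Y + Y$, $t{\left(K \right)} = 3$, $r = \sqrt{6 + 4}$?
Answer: $-486$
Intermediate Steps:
$r = \sqrt{10} \approx 3.1623$
$Z{\left(Y,k \right)} = - 2 Y$
$n{\left(h,F \right)} = 9$ ($n{\left(h,F \right)} = 3^{2} = 9$)
$\left(-63 + n{\left(Z{\left(-1,-2 \right)},-6 \right)}\right) y{\left(-5,-8 \right)} = \left(-63 + 9\right) 9 = \left(-54\right) 9 = -486$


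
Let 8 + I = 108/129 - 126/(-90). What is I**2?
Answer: 1535121/46225 ≈ 33.210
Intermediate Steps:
I = -1239/215 (I = -8 + (108/129 - 126/(-90)) = -8 + (108*(1/129) - 126*(-1/90)) = -8 + (36/43 + 7/5) = -8 + 481/215 = -1239/215 ≈ -5.7628)
I**2 = (-1239/215)**2 = 1535121/46225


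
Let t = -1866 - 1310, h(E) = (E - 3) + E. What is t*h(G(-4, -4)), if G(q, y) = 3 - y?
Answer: -34936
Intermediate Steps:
h(E) = -3 + 2*E (h(E) = (-3 + E) + E = -3 + 2*E)
t = -3176
t*h(G(-4, -4)) = -3176*(-3 + 2*(3 - 1*(-4))) = -3176*(-3 + 2*(3 + 4)) = -3176*(-3 + 2*7) = -3176*(-3 + 14) = -3176*11 = -34936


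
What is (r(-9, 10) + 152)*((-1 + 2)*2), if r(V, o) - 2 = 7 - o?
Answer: 302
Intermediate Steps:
r(V, o) = 9 - o (r(V, o) = 2 + (7 - o) = 9 - o)
(r(-9, 10) + 152)*((-1 + 2)*2) = ((9 - 1*10) + 152)*((-1 + 2)*2) = ((9 - 10) + 152)*(1*2) = (-1 + 152)*2 = 151*2 = 302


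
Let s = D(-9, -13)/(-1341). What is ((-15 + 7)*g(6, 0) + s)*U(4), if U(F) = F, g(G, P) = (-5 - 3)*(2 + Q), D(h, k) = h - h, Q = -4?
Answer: -512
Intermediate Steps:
D(h, k) = 0
g(G, P) = 16 (g(G, P) = (-5 - 3)*(2 - 4) = -8*(-2) = 16)
s = 0 (s = 0/(-1341) = 0*(-1/1341) = 0)
((-15 + 7)*g(6, 0) + s)*U(4) = ((-15 + 7)*16 + 0)*4 = (-8*16 + 0)*4 = (-128 + 0)*4 = -128*4 = -512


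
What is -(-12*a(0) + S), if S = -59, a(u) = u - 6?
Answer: -13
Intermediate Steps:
a(u) = -6 + u
-(-12*a(0) + S) = -(-12*(-6 + 0) - 59) = -(-12*(-6) - 59) = -(72 - 59) = -1*13 = -13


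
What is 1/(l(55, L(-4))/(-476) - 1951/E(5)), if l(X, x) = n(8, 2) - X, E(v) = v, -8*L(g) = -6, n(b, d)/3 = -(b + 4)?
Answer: -340/132603 ≈ -0.0025640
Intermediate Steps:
n(b, d) = -12 - 3*b (n(b, d) = 3*(-(b + 4)) = 3*(-(4 + b)) = 3*(-4 - b) = -12 - 3*b)
L(g) = ¾ (L(g) = -⅛*(-6) = ¾)
l(X, x) = -36 - X (l(X, x) = (-12 - 3*8) - X = (-12 - 24) - X = -36 - X)
1/(l(55, L(-4))/(-476) - 1951/E(5)) = 1/((-36 - 1*55)/(-476) - 1951/5) = 1/((-36 - 55)*(-1/476) - 1951*⅕) = 1/(-91*(-1/476) - 1951/5) = 1/(13/68 - 1951/5) = 1/(-132603/340) = -340/132603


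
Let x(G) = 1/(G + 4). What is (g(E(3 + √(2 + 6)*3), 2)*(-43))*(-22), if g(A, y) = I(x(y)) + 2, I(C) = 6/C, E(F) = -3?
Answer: 35948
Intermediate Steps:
x(G) = 1/(4 + G)
g(A, y) = 26 + 6*y (g(A, y) = 6/(1/(4 + y)) + 2 = 6*(4 + y) + 2 = (24 + 6*y) + 2 = 26 + 6*y)
(g(E(3 + √(2 + 6)*3), 2)*(-43))*(-22) = ((26 + 6*2)*(-43))*(-22) = ((26 + 12)*(-43))*(-22) = (38*(-43))*(-22) = -1634*(-22) = 35948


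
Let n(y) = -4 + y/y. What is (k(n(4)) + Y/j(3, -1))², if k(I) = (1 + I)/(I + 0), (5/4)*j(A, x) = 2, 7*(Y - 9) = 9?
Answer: 22201/441 ≈ 50.342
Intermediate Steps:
Y = 72/7 (Y = 9 + (⅐)*9 = 9 + 9/7 = 72/7 ≈ 10.286)
j(A, x) = 8/5 (j(A, x) = (⅘)*2 = 8/5)
n(y) = -3 (n(y) = -4 + 1 = -3)
k(I) = (1 + I)/I
(k(n(4)) + Y/j(3, -1))² = ((1 - 3)/(-3) + 72/(7*(8/5)))² = (-⅓*(-2) + (72/7)*(5/8))² = (⅔ + 45/7)² = (149/21)² = 22201/441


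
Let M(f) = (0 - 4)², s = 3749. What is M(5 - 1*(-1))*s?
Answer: 59984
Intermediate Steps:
M(f) = 16 (M(f) = (-4)² = 16)
M(5 - 1*(-1))*s = 16*3749 = 59984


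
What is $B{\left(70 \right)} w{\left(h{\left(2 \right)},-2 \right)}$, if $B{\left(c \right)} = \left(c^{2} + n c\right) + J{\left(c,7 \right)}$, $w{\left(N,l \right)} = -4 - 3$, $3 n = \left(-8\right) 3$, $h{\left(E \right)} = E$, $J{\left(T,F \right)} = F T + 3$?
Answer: $-33831$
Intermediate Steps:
$J{\left(T,F \right)} = 3 + F T$
$n = -8$ ($n = \frac{\left(-8\right) 3}{3} = \frac{1}{3} \left(-24\right) = -8$)
$w{\left(N,l \right)} = -7$
$B{\left(c \right)} = 3 + c^{2} - c$ ($B{\left(c \right)} = \left(c^{2} - 8 c\right) + \left(3 + 7 c\right) = 3 + c^{2} - c$)
$B{\left(70 \right)} w{\left(h{\left(2 \right)},-2 \right)} = \left(3 + 70^{2} - 70\right) \left(-7\right) = \left(3 + 4900 - 70\right) \left(-7\right) = 4833 \left(-7\right) = -33831$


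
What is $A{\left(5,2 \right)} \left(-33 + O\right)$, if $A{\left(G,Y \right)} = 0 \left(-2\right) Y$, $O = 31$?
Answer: $0$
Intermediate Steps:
$A{\left(G,Y \right)} = 0$ ($A{\left(G,Y \right)} = 0 Y = 0$)
$A{\left(5,2 \right)} \left(-33 + O\right) = 0 \left(-33 + 31\right) = 0 \left(-2\right) = 0$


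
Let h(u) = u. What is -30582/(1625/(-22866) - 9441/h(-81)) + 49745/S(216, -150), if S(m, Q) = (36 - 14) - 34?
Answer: -422666914667/95887236 ≈ -4408.0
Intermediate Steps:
S(m, Q) = -12 (S(m, Q) = 22 - 34 = -12)
-30582/(1625/(-22866) - 9441/h(-81)) + 49745/S(216, -150) = -30582/(1625/(-22866) - 9441/(-81)) + 49745/(-12) = -30582/(1625*(-1/22866) - 9441*(-1/81)) + 49745*(-1/12) = -30582/(-1625/22866 + 1049/9) - 49745/12 = -30582/7990603/68598 - 49745/12 = -30582*68598/7990603 - 49745/12 = -2097864036/7990603 - 49745/12 = -422666914667/95887236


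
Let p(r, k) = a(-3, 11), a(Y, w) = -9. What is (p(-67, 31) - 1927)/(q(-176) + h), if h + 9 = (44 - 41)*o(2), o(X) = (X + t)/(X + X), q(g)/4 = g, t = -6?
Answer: 484/179 ≈ 2.7039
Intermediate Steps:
p(r, k) = -9
q(g) = 4*g
o(X) = (-6 + X)/(2*X) (o(X) = (X - 6)/(X + X) = (-6 + X)/((2*X)) = (-6 + X)*(1/(2*X)) = (-6 + X)/(2*X))
h = -12 (h = -9 + (44 - 41)*((1/2)*(-6 + 2)/2) = -9 + 3*((1/2)*(1/2)*(-4)) = -9 + 3*(-1) = -9 - 3 = -12)
(p(-67, 31) - 1927)/(q(-176) + h) = (-9 - 1927)/(4*(-176) - 12) = -1936/(-704 - 12) = -1936/(-716) = -1936*(-1/716) = 484/179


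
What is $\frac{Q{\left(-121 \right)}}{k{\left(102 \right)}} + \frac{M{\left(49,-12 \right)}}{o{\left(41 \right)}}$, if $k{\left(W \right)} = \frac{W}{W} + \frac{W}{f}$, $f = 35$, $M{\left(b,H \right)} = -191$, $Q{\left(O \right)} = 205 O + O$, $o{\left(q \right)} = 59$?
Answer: $- \frac{51498357}{8083} \approx -6371.2$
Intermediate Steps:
$Q{\left(O \right)} = 206 O$
$k{\left(W \right)} = 1 + \frac{W}{35}$ ($k{\left(W \right)} = \frac{W}{W} + \frac{W}{35} = 1 + W \frac{1}{35} = 1 + \frac{W}{35}$)
$\frac{Q{\left(-121 \right)}}{k{\left(102 \right)}} + \frac{M{\left(49,-12 \right)}}{o{\left(41 \right)}} = \frac{206 \left(-121\right)}{1 + \frac{1}{35} \cdot 102} - \frac{191}{59} = - \frac{24926}{1 + \frac{102}{35}} - \frac{191}{59} = - \frac{24926}{\frac{137}{35}} - \frac{191}{59} = \left(-24926\right) \frac{35}{137} - \frac{191}{59} = - \frac{872410}{137} - \frac{191}{59} = - \frac{51498357}{8083}$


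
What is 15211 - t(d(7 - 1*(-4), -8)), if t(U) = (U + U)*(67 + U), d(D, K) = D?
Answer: 13495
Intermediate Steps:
t(U) = 2*U*(67 + U) (t(U) = (2*U)*(67 + U) = 2*U*(67 + U))
15211 - t(d(7 - 1*(-4), -8)) = 15211 - 2*(7 - 1*(-4))*(67 + (7 - 1*(-4))) = 15211 - 2*(7 + 4)*(67 + (7 + 4)) = 15211 - 2*11*(67 + 11) = 15211 - 2*11*78 = 15211 - 1*1716 = 15211 - 1716 = 13495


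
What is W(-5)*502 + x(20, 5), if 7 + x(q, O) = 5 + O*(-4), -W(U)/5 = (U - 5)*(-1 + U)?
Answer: -150622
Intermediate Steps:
W(U) = -5*(-1 + U)*(-5 + U) (W(U) = -5*(U - 5)*(-1 + U) = -5*(-5 + U)*(-1 + U) = -5*(-1 + U)*(-5 + U))
x(q, O) = -2 - 4*O (x(q, O) = -7 + (5 + O*(-4)) = -7 + (5 - 4*O) = -2 - 4*O)
W(-5)*502 + x(20, 5) = (-25 - 5*(-5)² + 30*(-5))*502 + (-2 - 4*5) = (-25 - 5*25 - 150)*502 + (-2 - 20) = (-25 - 125 - 150)*502 - 22 = -300*502 - 22 = -150600 - 22 = -150622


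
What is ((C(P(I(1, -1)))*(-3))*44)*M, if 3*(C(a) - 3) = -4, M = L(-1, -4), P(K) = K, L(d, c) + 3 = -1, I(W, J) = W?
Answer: 880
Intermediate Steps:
L(d, c) = -4 (L(d, c) = -3 - 1 = -4)
M = -4
C(a) = 5/3 (C(a) = 3 + (⅓)*(-4) = 3 - 4/3 = 5/3)
((C(P(I(1, -1)))*(-3))*44)*M = (((5/3)*(-3))*44)*(-4) = -5*44*(-4) = -220*(-4) = 880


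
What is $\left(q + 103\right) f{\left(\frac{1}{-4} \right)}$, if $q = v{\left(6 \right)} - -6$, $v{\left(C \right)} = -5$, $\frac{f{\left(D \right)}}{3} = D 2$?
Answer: $-156$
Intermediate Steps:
$f{\left(D \right)} = 6 D$ ($f{\left(D \right)} = 3 D 2 = 3 \cdot 2 D = 6 D$)
$q = 1$ ($q = -5 - -6 = -5 + 6 = 1$)
$\left(q + 103\right) f{\left(\frac{1}{-4} \right)} = \left(1 + 103\right) \frac{6}{-4} = 104 \cdot 6 \left(- \frac{1}{4}\right) = 104 \left(- \frac{3}{2}\right) = -156$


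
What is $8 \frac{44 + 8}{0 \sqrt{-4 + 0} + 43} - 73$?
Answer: $- \frac{2723}{43} \approx -63.326$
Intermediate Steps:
$8 \frac{44 + 8}{0 \sqrt{-4 + 0} + 43} - 73 = 8 \frac{52}{0 \sqrt{-4} + 43} - 73 = 8 \frac{52}{0 \cdot 2 i + 43} - 73 = 8 \frac{52}{0 + 43} - 73 = 8 \cdot \frac{52}{43} - 73 = \frac{416}{43} - 73 = - \frac{2723}{43}$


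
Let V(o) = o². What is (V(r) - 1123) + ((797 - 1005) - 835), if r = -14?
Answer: -1970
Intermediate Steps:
(V(r) - 1123) + ((797 - 1005) - 835) = ((-14)² - 1123) + ((797 - 1005) - 835) = (196 - 1123) + (-208 - 835) = -927 - 1043 = -1970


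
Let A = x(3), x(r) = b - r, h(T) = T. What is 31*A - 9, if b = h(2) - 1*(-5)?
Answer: 115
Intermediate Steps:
b = 7 (b = 2 - 1*(-5) = 2 + 5 = 7)
x(r) = 7 - r
A = 4 (A = 7 - 1*3 = 7 - 3 = 4)
31*A - 9 = 31*4 - 9 = 124 - 9 = 115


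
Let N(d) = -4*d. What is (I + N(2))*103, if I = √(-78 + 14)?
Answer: -824 + 824*I ≈ -824.0 + 824.0*I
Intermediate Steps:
I = 8*I (I = √(-64) = 8*I ≈ 8.0*I)
(I + N(2))*103 = (8*I - 4*2)*103 = (8*I - 8)*103 = (-8 + 8*I)*103 = -824 + 824*I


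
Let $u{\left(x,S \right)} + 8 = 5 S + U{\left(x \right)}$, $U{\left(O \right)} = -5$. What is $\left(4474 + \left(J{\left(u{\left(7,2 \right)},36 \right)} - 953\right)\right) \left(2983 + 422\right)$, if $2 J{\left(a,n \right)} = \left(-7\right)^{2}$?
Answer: $\frac{24144855}{2} \approx 1.2072 \cdot 10^{7}$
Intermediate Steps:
$u{\left(x,S \right)} = -13 + 5 S$ ($u{\left(x,S \right)} = -8 + \left(5 S - 5\right) = -8 + \left(-5 + 5 S\right) = -13 + 5 S$)
$J{\left(a,n \right)} = \frac{49}{2}$ ($J{\left(a,n \right)} = \frac{\left(-7\right)^{2}}{2} = \frac{1}{2} \cdot 49 = \frac{49}{2}$)
$\left(4474 + \left(J{\left(u{\left(7,2 \right)},36 \right)} - 953\right)\right) \left(2983 + 422\right) = \left(4474 + \left(\frac{49}{2} - 953\right)\right) \left(2983 + 422\right) = \left(4474 - \frac{1857}{2}\right) 3405 = \frac{7091}{2} \cdot 3405 = \frac{24144855}{2}$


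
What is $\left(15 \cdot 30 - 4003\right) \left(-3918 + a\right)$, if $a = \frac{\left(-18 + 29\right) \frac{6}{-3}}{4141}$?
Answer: $\frac{57645506380}{4141} \approx 1.3921 \cdot 10^{7}$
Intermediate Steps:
$a = - \frac{22}{4141}$ ($a = 11 \cdot 6 \left(- \frac{1}{3}\right) \frac{1}{4141} = 11 \left(-2\right) \frac{1}{4141} = \left(-22\right) \frac{1}{4141} = - \frac{22}{4141} \approx -0.0053127$)
$\left(15 \cdot 30 - 4003\right) \left(-3918 + a\right) = \left(15 \cdot 30 - 4003\right) \left(-3918 - \frac{22}{4141}\right) = \left(450 - 4003\right) \left(- \frac{16224460}{4141}\right) = \left(-3553\right) \left(- \frac{16224460}{4141}\right) = \frac{57645506380}{4141}$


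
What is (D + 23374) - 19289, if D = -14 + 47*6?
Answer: 4353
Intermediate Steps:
D = 268 (D = -14 + 282 = 268)
(D + 23374) - 19289 = (268 + 23374) - 19289 = 23642 - 19289 = 4353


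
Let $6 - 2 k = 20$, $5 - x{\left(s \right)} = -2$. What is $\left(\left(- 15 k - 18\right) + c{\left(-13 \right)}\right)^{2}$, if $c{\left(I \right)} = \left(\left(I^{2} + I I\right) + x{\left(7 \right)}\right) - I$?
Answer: $198025$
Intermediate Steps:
$x{\left(s \right)} = 7$ ($x{\left(s \right)} = 5 - -2 = 5 + 2 = 7$)
$k = -7$ ($k = 3 - 10 = -7$)
$c{\left(I \right)} = 7 - I + 2 I^{2}$ ($c{\left(I \right)} = \left(\left(I^{2} + I I\right) + 7\right) - I = \left(\left(I^{2} + I^{2}\right) + 7\right) - I = \left(2 I^{2} + 7\right) - I = \left(7 + 2 I^{2}\right) - I = 7 - I + 2 I^{2}$)
$\left(\left(- 15 k - 18\right) + c{\left(-13 \right)}\right)^{2} = \left(\left(\left(-15\right) \left(-7\right) - 18\right) + \left(7 - -13 + 2 \left(-13\right)^{2}\right)\right)^{2} = \left(\left(105 - 18\right) + \left(7 + 13 + 2 \cdot 169\right)\right)^{2} = \left(87 + \left(7 + 13 + 338\right)\right)^{2} = \left(87 + 358\right)^{2} = 445^{2} = 198025$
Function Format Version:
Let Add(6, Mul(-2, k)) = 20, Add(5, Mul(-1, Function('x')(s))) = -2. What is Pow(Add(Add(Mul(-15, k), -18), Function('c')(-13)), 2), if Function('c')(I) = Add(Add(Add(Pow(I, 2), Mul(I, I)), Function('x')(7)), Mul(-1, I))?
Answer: 198025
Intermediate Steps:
Function('x')(s) = 7 (Function('x')(s) = Add(5, Mul(-1, -2)) = Add(5, 2) = 7)
k = -7 (k = Add(3, Mul(Rational(-1, 2), 20)) = Add(3, -10) = -7)
Function('c')(I) = Add(7, Mul(-1, I), Mul(2, Pow(I, 2))) (Function('c')(I) = Add(Add(Add(Pow(I, 2), Mul(I, I)), 7), Mul(-1, I)) = Add(Add(Add(Pow(I, 2), Pow(I, 2)), 7), Mul(-1, I)) = Add(Add(Mul(2, Pow(I, 2)), 7), Mul(-1, I)) = Add(Add(7, Mul(2, Pow(I, 2))), Mul(-1, I)) = Add(7, Mul(-1, I), Mul(2, Pow(I, 2))))
Pow(Add(Add(Mul(-15, k), -18), Function('c')(-13)), 2) = Pow(Add(Add(Mul(-15, -7), -18), Add(7, Mul(-1, -13), Mul(2, Pow(-13, 2)))), 2) = Pow(Add(Add(105, -18), Add(7, 13, Mul(2, 169))), 2) = Pow(Add(87, Add(7, 13, 338)), 2) = Pow(Add(87, 358), 2) = Pow(445, 2) = 198025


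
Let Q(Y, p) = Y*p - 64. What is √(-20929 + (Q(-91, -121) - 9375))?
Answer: I*√19357 ≈ 139.13*I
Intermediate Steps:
Q(Y, p) = -64 + Y*p
√(-20929 + (Q(-91, -121) - 9375)) = √(-20929 + ((-64 - 91*(-121)) - 9375)) = √(-20929 + ((-64 + 11011) - 9375)) = √(-20929 + (10947 - 9375)) = √(-20929 + 1572) = √(-19357) = I*√19357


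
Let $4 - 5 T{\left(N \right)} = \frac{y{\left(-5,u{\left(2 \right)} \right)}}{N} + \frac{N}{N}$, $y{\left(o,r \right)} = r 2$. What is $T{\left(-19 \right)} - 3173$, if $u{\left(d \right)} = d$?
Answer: $- \frac{301374}{95} \approx -3172.4$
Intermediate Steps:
$y{\left(o,r \right)} = 2 r$
$T{\left(N \right)} = \frac{3}{5} - \frac{4}{5 N}$ ($T{\left(N \right)} = \frac{4}{5} - \frac{\frac{2 \cdot 2}{N} + \frac{N}{N}}{5} = \frac{4}{5} - \frac{\frac{4}{N} + 1}{5} = \frac{4}{5} - \frac{1 + \frac{4}{N}}{5} = \frac{4}{5} - \left(\frac{1}{5} + \frac{4}{5 N}\right) = \frac{3}{5} - \frac{4}{5 N}$)
$T{\left(-19 \right)} - 3173 = \frac{-4 + 3 \left(-19\right)}{5 \left(-19\right)} - 3173 = \frac{1}{5} \left(- \frac{1}{19}\right) \left(-4 - 57\right) - 3173 = \frac{1}{5} \left(- \frac{1}{19}\right) \left(-61\right) - 3173 = \frac{61}{95} - 3173 = - \frac{301374}{95}$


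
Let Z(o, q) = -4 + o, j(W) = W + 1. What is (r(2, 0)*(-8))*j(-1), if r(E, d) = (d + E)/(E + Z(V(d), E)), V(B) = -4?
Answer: 0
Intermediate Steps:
j(W) = 1 + W
r(E, d) = (E + d)/(-8 + E) (r(E, d) = (d + E)/(E + (-4 - 4)) = (E + d)/(E - 8) = (E + d)/(-8 + E))
(r(2, 0)*(-8))*j(-1) = (((2 + 0)/(-8 + 2))*(-8))*(1 - 1) = ((2/(-6))*(-8))*0 = (-⅙*2*(-8))*0 = -⅓*(-8)*0 = (8/3)*0 = 0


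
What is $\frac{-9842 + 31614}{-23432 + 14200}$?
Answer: $- \frac{5443}{2308} \approx -2.3583$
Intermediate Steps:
$\frac{-9842 + 31614}{-23432 + 14200} = \frac{21772}{-9232} = 21772 \left(- \frac{1}{9232}\right) = - \frac{5443}{2308}$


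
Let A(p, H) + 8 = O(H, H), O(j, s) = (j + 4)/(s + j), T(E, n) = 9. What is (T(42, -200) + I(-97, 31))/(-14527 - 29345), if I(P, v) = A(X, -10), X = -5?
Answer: -13/438720 ≈ -2.9632e-5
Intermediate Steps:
O(j, s) = (4 + j)/(j + s)
A(p, H) = -8 + (4 + H)/(2*H) (A(p, H) = -8 + (4 + H)/(H + H) = -8 + (4 + H)/((2*H)) = -8 + (1/(2*H))*(4 + H) = -8 + (4 + H)/(2*H))
I(P, v) = -77/10 (I(P, v) = -15/2 + 2/(-10) = -15/2 + 2*(-⅒) = -15/2 - ⅕ = -77/10)
(T(42, -200) + I(-97, 31))/(-14527 - 29345) = (9 - 77/10)/(-14527 - 29345) = (13/10)/(-43872) = (13/10)*(-1/43872) = -13/438720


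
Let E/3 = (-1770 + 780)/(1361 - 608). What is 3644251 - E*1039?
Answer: 915735611/251 ≈ 3.6483e+6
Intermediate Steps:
E = -990/251 (E = 3*((-1770 + 780)/(1361 - 608)) = 3*(-990/753) = 3*(-990*1/753) = 3*(-330/251) = -990/251 ≈ -3.9442)
3644251 - E*1039 = 3644251 - (-990)*1039/251 = 3644251 - 1*(-1028610/251) = 3644251 + 1028610/251 = 915735611/251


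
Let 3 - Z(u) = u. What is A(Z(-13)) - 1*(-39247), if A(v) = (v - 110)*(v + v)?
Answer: 36239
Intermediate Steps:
Z(u) = 3 - u
A(v) = 2*v*(-110 + v) (A(v) = (-110 + v)*(2*v) = 2*v*(-110 + v))
A(Z(-13)) - 1*(-39247) = 2*(3 - 1*(-13))*(-110 + (3 - 1*(-13))) - 1*(-39247) = 2*(3 + 13)*(-110 + (3 + 13)) + 39247 = 2*16*(-110 + 16) + 39247 = 2*16*(-94) + 39247 = -3008 + 39247 = 36239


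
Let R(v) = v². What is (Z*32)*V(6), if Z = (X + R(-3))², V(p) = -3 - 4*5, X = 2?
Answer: -89056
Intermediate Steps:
V(p) = -23 (V(p) = -3 - 20 = -23)
Z = 121 (Z = (2 + (-3)²)² = (2 + 9)² = 11² = 121)
(Z*32)*V(6) = (121*32)*(-23) = 3872*(-23) = -89056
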